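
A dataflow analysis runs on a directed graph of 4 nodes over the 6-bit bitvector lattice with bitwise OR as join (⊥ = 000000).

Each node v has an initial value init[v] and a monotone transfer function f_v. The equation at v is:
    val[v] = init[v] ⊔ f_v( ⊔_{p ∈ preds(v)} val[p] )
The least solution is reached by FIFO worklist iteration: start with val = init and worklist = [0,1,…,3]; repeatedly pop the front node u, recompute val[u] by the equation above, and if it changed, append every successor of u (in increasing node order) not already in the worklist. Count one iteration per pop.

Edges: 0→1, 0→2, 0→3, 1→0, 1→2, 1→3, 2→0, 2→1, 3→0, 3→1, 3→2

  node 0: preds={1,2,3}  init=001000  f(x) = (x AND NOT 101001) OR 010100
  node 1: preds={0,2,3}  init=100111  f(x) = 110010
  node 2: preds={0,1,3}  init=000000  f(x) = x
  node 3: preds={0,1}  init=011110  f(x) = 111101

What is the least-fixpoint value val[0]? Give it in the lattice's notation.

011110

Trace (7 dequeues):
  [1] u=0 | in 111111 | out 011110 | prev 001000 | push {}
  [2] u=1 | in 011110 | out 110111 | prev 100111 | push {0}
  [3] u=2 | in 111111 | out 111111 | prev 000000 | push {1}
  [4] u=3 | in 111111 | out 111111 | prev 011110 | push {2}
  [5] u=0 | in 111111 | out 011110 | ==
  [6] u=1 | in 111111 | out 110111 | ==
  [7] u=2 | in 111111 | out 111111 | ==

Converged values:
  [0] 011110
  [1] 110111
  [2] 111111
  [3] 111111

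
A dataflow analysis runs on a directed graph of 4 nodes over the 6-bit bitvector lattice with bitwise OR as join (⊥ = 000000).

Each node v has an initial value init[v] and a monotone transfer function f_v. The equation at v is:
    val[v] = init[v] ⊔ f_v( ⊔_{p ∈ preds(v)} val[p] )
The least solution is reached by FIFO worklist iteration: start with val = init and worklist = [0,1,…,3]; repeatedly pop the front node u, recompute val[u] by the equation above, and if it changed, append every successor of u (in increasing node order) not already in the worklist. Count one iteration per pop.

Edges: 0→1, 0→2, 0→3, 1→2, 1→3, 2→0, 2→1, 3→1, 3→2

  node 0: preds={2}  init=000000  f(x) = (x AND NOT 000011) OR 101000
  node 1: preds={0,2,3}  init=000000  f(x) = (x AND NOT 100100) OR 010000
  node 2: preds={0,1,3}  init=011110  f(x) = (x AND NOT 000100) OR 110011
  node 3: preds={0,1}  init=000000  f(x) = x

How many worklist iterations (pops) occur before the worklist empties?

10

Worklist (10 pops):
  #1 pop 0: in=011110 → 111100 (was 000000); enqueue []
  #2 pop 1: in=111110 → 011010 (was 000000); enqueue []
  #3 pop 2: in=111110 → 111111 (was 011110); enqueue [0,1]
  #4 pop 3: in=111110 → 111110 (was 000000); enqueue [2]
  #5 pop 0: in=111111 → 111100 (no change)
  #6 pop 1: in=111111 → 011011 (was 011010); enqueue [3]
  #7 pop 2: in=111111 → 111111 (no change)
  #8 pop 3: in=111111 → 111111 (was 111110); enqueue [1,2]
  #9 pop 1: in=111111 → 011011 (no change)
  #10 pop 2: in=111111 → 111111 (no change)

Fixpoint:
  val[0] = 111100
  val[1] = 011011
  val[2] = 111111
  val[3] = 111111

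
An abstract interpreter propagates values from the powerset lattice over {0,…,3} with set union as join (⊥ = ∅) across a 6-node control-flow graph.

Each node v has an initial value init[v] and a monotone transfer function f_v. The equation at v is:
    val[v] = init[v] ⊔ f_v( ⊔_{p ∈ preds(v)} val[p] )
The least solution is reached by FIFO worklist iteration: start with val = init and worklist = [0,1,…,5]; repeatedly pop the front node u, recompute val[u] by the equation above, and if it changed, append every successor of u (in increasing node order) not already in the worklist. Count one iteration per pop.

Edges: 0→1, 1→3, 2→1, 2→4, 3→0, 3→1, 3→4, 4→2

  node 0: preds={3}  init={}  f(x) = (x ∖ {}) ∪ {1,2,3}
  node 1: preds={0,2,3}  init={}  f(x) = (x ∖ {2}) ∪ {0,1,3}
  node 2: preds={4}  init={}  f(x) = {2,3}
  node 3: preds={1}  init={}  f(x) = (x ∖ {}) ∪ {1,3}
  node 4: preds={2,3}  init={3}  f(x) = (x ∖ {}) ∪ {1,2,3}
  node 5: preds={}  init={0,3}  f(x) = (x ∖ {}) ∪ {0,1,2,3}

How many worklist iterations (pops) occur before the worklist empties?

Iteration log — 10 steps:
  step 1. node 0  ⊔preds={}  new={1,2,3}  old={}  +wl: 
  step 2. node 1  ⊔preds={1,2,3}  new={0,1,3}  old={}  +wl: 
  step 3. node 2  ⊔preds={3}  new={2,3}  old={}  +wl: 1
  step 4. node 3  ⊔preds={0,1,3}  new={0,1,3}  old={}  +wl: 0
  step 5. node 4  ⊔preds={0,1,2,3}  new={0,1,2,3}  old={3}  +wl: 2
  step 6. node 5  ⊔preds={}  new={0,1,2,3}  old={0,3}  +wl: 
  step 7. node 1  ⊔preds={0,1,2,3}  new={0,1,3}  stable
  step 8. node 0  ⊔preds={0,1,3}  new={0,1,2,3}  old={1,2,3}  +wl: 1
  step 9. node 2  ⊔preds={0,1,2,3}  new={2,3}  stable
  step 10. node 1  ⊔preds={0,1,2,3}  new={0,1,3}  stable

Least fixpoint reached:
  node 0: {0,1,2,3}
  node 1: {0,1,3}
  node 2: {2,3}
  node 3: {0,1,3}
  node 4: {0,1,2,3}
  node 5: {0,1,2,3}

10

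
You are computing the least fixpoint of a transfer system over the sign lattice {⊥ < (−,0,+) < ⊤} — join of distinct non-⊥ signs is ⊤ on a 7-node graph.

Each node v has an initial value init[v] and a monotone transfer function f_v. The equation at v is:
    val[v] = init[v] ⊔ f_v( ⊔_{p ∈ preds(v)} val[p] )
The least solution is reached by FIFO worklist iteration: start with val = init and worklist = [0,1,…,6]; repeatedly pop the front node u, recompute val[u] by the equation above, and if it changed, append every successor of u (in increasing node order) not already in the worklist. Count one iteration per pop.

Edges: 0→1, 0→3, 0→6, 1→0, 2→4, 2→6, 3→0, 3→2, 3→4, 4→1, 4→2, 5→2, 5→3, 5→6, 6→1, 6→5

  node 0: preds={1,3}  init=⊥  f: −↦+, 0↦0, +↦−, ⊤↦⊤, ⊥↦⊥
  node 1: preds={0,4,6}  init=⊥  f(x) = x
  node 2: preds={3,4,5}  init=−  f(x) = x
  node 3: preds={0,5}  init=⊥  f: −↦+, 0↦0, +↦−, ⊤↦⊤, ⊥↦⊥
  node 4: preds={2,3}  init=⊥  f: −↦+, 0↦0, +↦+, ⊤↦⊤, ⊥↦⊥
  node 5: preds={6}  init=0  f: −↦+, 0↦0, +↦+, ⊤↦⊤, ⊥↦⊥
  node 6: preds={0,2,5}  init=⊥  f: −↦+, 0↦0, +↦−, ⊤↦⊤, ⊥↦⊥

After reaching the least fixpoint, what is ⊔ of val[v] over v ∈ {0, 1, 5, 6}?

⊤

Trace (19 dequeues):
  [1] u=0 | in ⊥ | out ⊥ | ==
  [2] u=1 | in ⊥ | out ⊥ | ==
  [3] u=2 | in 0 | out ⊤ | prev − | push {}
  [4] u=3 | in 0 | out 0 | prev ⊥ | push {0,2}
  [5] u=4 | in ⊤ | out ⊤ | prev ⊥ | push {1}
  [6] u=5 | in ⊥ | out 0 | ==
  [7] u=6 | in ⊤ | out ⊤ | prev ⊥ | push {5}
  [8] u=0 | in 0 | out 0 | prev ⊥ | push {3,6}
  [9] u=2 | in ⊤ | out ⊤ | ==
  [10] u=1 | in ⊤ | out ⊤ | prev ⊥ | push {0}
  [11] u=5 | in ⊤ | out ⊤ | prev 0 | push {2}
  [12] u=3 | in ⊤ | out ⊤ | prev 0 | push {4}
  [13] u=6 | in ⊤ | out ⊤ | ==
  [14] u=0 | in ⊤ | out ⊤ | prev 0 | push {1,3,6}
  [15] u=2 | in ⊤ | out ⊤ | ==
  [16] u=4 | in ⊤ | out ⊤ | ==
  [17] u=1 | in ⊤ | out ⊤ | ==
  [18] u=3 | in ⊤ | out ⊤ | ==
  [19] u=6 | in ⊤ | out ⊤ | ==

Converged values:
  [0] ⊤
  [1] ⊤
  [2] ⊤
  [3] ⊤
  [4] ⊤
  [5] ⊤
  [6] ⊤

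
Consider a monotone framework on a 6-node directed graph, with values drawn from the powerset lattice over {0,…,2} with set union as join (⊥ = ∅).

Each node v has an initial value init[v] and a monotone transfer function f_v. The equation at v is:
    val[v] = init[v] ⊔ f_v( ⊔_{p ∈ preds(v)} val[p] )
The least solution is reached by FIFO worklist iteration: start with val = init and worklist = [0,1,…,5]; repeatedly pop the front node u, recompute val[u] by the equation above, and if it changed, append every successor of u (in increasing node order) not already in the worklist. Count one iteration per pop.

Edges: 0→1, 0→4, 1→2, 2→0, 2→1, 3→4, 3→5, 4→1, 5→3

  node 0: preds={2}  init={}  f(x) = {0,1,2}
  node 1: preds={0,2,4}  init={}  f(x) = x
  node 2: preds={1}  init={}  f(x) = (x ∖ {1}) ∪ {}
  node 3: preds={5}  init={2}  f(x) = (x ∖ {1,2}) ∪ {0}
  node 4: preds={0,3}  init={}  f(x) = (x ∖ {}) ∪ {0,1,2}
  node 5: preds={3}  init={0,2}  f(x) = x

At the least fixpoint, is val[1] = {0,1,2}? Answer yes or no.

yes

Worklist (8 pops):
  #1 pop 0: in={} → {0,1,2} (was {}); enqueue []
  #2 pop 1: in={0,1,2} → {0,1,2} (was {}); enqueue []
  #3 pop 2: in={0,1,2} → {0,2} (was {}); enqueue [0,1]
  #4 pop 3: in={0,2} → {0,2} (was {2}); enqueue []
  #5 pop 4: in={0,1,2} → {0,1,2} (was {}); enqueue []
  #6 pop 5: in={0,2} → {0,2} (no change)
  #7 pop 0: in={0,2} → {0,1,2} (no change)
  #8 pop 1: in={0,1,2} → {0,1,2} (no change)

Fixpoint:
  val[0] = {0,1,2}
  val[1] = {0,1,2}
  val[2] = {0,2}
  val[3] = {0,2}
  val[4] = {0,1,2}
  val[5] = {0,2}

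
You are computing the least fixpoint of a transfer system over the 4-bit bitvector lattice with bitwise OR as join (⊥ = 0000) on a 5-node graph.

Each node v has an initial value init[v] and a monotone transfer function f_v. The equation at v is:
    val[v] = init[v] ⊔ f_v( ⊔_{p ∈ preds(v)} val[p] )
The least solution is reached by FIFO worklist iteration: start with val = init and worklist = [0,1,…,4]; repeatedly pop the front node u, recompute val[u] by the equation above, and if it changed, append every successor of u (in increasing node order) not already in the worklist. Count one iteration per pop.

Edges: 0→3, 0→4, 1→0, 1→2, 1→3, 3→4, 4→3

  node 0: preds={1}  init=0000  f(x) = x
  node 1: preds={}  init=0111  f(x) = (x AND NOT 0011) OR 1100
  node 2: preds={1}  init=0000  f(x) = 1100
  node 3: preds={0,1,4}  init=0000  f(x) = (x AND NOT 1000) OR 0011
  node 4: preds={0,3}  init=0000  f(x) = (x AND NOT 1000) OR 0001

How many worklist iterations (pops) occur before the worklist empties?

Worklist (8 pops):
  #1 pop 0: in=0111 → 0111 (was 0000); enqueue []
  #2 pop 1: in=0000 → 1111 (was 0111); enqueue [0]
  #3 pop 2: in=1111 → 1100 (was 0000); enqueue []
  #4 pop 3: in=1111 → 0111 (was 0000); enqueue []
  #5 pop 4: in=0111 → 0111 (was 0000); enqueue [3]
  #6 pop 0: in=1111 → 1111 (was 0111); enqueue [4]
  #7 pop 3: in=1111 → 0111 (no change)
  #8 pop 4: in=1111 → 0111 (no change)

Fixpoint:
  val[0] = 1111
  val[1] = 1111
  val[2] = 1100
  val[3] = 0111
  val[4] = 0111

8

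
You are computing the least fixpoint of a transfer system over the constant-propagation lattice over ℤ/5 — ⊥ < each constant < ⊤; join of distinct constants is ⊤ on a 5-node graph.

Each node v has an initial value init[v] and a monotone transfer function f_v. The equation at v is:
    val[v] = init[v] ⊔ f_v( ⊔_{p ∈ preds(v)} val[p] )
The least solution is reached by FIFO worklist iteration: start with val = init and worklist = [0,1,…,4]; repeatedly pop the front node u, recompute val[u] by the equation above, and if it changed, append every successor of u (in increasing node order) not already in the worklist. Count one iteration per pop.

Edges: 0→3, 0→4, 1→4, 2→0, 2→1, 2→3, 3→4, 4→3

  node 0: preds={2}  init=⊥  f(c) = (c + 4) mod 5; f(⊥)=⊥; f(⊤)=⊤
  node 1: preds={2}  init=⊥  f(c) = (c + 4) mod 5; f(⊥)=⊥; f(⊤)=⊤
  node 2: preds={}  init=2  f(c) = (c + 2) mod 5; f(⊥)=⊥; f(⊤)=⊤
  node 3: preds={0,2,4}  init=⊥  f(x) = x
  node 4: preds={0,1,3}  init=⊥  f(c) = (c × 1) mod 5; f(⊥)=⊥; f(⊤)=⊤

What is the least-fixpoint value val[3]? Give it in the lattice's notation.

Iteration log — 6 steps:
  step 1. node 0  ⊔preds=2  new=1  old=⊥  +wl: 
  step 2. node 1  ⊔preds=2  new=1  old=⊥  +wl: 
  step 3. node 2  ⊔preds=⊥  new=2  stable
  step 4. node 3  ⊔preds=⊤  new=⊤  old=⊥  +wl: 
  step 5. node 4  ⊔preds=⊤  new=⊤  old=⊥  +wl: 3
  step 6. node 3  ⊔preds=⊤  new=⊤  stable

Least fixpoint reached:
  node 0: 1
  node 1: 1
  node 2: 2
  node 3: ⊤
  node 4: ⊤

⊤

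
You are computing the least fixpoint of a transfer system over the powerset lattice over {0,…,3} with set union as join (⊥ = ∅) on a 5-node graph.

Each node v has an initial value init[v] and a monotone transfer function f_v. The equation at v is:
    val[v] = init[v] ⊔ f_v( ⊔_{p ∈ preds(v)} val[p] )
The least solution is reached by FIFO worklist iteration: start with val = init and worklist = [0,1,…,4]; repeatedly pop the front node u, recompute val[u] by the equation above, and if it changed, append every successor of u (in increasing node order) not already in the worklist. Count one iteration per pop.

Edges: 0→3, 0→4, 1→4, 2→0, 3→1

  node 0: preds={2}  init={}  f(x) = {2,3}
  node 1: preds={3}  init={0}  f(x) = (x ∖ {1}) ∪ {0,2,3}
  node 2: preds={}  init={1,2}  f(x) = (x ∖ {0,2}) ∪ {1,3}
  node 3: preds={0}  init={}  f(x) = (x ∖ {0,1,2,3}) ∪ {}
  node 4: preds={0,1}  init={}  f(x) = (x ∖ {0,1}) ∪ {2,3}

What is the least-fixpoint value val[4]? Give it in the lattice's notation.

Trace (6 dequeues):
  [1] u=0 | in {1,2} | out {2,3} | prev {} | push {}
  [2] u=1 | in {} | out {0,2,3} | prev {0} | push {}
  [3] u=2 | in {} | out {1,2,3} | prev {1,2} | push {0}
  [4] u=3 | in {2,3} | out {} | ==
  [5] u=4 | in {0,2,3} | out {2,3} | prev {} | push {}
  [6] u=0 | in {1,2,3} | out {2,3} | ==

Converged values:
  [0] {2,3}
  [1] {0,2,3}
  [2] {1,2,3}
  [3] {}
  [4] {2,3}

{2,3}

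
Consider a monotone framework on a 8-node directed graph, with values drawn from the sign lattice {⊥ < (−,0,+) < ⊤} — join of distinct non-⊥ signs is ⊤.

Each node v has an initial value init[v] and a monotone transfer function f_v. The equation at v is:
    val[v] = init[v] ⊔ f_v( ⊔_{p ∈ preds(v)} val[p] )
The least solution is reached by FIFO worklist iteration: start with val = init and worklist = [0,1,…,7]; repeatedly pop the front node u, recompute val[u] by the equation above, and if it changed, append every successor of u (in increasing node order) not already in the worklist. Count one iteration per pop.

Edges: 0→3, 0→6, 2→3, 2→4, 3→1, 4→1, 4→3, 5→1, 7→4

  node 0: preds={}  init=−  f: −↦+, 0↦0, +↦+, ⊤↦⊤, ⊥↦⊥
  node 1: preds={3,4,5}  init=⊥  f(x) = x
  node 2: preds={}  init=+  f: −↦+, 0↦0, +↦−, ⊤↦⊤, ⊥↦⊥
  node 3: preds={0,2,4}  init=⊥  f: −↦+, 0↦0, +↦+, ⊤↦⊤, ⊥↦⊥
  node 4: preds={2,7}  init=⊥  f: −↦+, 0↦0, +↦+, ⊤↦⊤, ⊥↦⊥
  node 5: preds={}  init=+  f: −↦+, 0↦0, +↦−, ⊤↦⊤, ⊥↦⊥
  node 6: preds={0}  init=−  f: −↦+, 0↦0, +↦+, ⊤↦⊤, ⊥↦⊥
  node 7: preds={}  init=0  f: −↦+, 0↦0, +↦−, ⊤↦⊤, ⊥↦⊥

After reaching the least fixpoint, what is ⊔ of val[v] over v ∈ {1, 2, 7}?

Worklist (10 pops):
  #1 pop 0: in=⊥ → − (no change)
  #2 pop 1: in=+ → + (was ⊥); enqueue []
  #3 pop 2: in=⊥ → + (no change)
  #4 pop 3: in=⊤ → ⊤ (was ⊥); enqueue [1]
  #5 pop 4: in=⊤ → ⊤ (was ⊥); enqueue [3]
  #6 pop 5: in=⊥ → + (no change)
  #7 pop 6: in=− → ⊤ (was −); enqueue []
  #8 pop 7: in=⊥ → 0 (no change)
  #9 pop 1: in=⊤ → ⊤ (was +); enqueue []
  #10 pop 3: in=⊤ → ⊤ (no change)

Fixpoint:
  val[0] = −
  val[1] = ⊤
  val[2] = +
  val[3] = ⊤
  val[4] = ⊤
  val[5] = +
  val[6] = ⊤
  val[7] = 0

⊤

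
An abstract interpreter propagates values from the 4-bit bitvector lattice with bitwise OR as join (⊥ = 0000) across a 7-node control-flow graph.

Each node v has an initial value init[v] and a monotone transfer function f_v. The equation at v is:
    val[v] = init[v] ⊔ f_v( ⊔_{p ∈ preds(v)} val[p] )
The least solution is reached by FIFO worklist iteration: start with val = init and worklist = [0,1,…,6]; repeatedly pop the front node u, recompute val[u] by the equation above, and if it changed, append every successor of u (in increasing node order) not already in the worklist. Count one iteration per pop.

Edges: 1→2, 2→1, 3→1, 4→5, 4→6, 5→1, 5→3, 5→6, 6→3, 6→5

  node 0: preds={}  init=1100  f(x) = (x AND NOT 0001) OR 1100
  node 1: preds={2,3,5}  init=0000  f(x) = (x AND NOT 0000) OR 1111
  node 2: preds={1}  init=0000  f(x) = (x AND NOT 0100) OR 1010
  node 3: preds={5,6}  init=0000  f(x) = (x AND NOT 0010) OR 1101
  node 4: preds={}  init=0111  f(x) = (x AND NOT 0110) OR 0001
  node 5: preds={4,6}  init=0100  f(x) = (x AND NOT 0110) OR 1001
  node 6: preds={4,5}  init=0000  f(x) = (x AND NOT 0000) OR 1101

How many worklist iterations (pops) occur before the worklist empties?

Worklist (10 pops):
  #1 pop 0: in=0000 → 1100 (no change)
  #2 pop 1: in=0100 → 1111 (was 0000); enqueue []
  #3 pop 2: in=1111 → 1011 (was 0000); enqueue [1]
  #4 pop 3: in=0100 → 1101 (was 0000); enqueue []
  #5 pop 4: in=0000 → 0111 (no change)
  #6 pop 5: in=0111 → 1101 (was 0100); enqueue [3]
  #7 pop 6: in=1111 → 1111 (was 0000); enqueue [5]
  #8 pop 1: in=1111 → 1111 (no change)
  #9 pop 3: in=1111 → 1101 (no change)
  #10 pop 5: in=1111 → 1101 (no change)

Fixpoint:
  val[0] = 1100
  val[1] = 1111
  val[2] = 1011
  val[3] = 1101
  val[4] = 0111
  val[5] = 1101
  val[6] = 1111

10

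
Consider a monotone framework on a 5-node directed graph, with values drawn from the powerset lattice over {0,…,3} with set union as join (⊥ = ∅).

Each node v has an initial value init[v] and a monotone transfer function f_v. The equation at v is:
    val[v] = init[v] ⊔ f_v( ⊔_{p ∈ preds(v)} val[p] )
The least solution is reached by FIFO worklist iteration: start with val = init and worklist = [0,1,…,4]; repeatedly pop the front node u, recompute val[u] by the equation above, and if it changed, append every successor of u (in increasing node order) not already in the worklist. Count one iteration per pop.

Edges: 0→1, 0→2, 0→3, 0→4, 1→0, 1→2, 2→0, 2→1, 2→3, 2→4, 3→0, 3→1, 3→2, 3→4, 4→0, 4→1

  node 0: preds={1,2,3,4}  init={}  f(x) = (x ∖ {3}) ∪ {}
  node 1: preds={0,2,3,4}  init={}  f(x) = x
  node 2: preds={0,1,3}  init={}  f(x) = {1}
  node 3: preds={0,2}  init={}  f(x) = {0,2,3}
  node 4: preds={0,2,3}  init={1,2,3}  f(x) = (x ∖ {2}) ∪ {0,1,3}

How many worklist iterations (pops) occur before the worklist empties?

Iteration log — 11 steps:
  step 1. node 0  ⊔preds={1,2,3}  new={1,2}  old={}  +wl: 
  step 2. node 1  ⊔preds={1,2,3}  new={1,2,3}  old={}  +wl: 0
  step 3. node 2  ⊔preds={1,2,3}  new={1}  old={}  +wl: 1
  step 4. node 3  ⊔preds={1,2}  new={0,2,3}  old={}  +wl: 2
  step 5. node 4  ⊔preds={0,1,2,3}  new={0,1,2,3}  old={1,2,3}  +wl: 
  step 6. node 0  ⊔preds={0,1,2,3}  new={0,1,2}  old={1,2}  +wl: 3,4
  step 7. node 1  ⊔preds={0,1,2,3}  new={0,1,2,3}  old={1,2,3}  +wl: 0
  step 8. node 2  ⊔preds={0,1,2,3}  new={1}  stable
  step 9. node 3  ⊔preds={0,1,2}  new={0,2,3}  stable
  step 10. node 4  ⊔preds={0,1,2,3}  new={0,1,2,3}  stable
  step 11. node 0  ⊔preds={0,1,2,3}  new={0,1,2}  stable

Least fixpoint reached:
  node 0: {0,1,2}
  node 1: {0,1,2,3}
  node 2: {1}
  node 3: {0,2,3}
  node 4: {0,1,2,3}

11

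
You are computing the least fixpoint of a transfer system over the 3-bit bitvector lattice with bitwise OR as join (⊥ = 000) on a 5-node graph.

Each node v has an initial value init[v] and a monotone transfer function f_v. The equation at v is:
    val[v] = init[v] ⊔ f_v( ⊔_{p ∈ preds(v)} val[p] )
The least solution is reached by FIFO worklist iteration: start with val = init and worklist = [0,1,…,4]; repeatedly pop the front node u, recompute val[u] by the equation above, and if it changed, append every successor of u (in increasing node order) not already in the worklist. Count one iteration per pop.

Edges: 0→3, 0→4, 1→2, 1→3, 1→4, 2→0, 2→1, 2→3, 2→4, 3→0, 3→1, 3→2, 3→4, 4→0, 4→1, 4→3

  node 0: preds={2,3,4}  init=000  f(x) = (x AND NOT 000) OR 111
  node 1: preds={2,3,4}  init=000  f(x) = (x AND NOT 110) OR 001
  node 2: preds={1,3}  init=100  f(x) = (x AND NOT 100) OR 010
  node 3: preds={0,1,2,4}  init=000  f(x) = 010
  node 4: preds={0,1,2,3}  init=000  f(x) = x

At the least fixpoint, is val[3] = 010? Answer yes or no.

yes

Worklist (9 pops):
  #1 pop 0: in=100 → 111 (was 000); enqueue []
  #2 pop 1: in=100 → 001 (was 000); enqueue []
  #3 pop 2: in=001 → 111 (was 100); enqueue [0,1]
  #4 pop 3: in=111 → 010 (was 000); enqueue [2]
  #5 pop 4: in=111 → 111 (was 000); enqueue [3]
  #6 pop 0: in=111 → 111 (no change)
  #7 pop 1: in=111 → 001 (no change)
  #8 pop 2: in=011 → 111 (no change)
  #9 pop 3: in=111 → 010 (no change)

Fixpoint:
  val[0] = 111
  val[1] = 001
  val[2] = 111
  val[3] = 010
  val[4] = 111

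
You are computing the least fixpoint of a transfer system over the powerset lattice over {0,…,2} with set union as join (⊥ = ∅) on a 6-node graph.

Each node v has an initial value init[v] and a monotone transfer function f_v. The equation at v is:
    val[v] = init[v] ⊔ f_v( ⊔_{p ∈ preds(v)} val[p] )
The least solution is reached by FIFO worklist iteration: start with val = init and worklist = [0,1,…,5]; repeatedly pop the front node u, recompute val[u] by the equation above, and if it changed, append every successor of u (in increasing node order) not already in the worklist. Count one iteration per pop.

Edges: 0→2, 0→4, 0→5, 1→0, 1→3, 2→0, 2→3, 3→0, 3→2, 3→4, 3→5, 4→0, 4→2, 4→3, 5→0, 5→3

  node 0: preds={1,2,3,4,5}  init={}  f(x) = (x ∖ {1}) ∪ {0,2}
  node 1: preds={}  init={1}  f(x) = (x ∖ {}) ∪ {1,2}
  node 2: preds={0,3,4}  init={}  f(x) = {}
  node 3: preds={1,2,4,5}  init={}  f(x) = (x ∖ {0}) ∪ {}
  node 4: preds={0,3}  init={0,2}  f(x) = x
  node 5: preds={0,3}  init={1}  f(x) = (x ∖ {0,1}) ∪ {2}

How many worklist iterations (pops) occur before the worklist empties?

9

Trace (9 dequeues):
  [1] u=0 | in {0,1,2} | out {0,2} | prev {} | push {}
  [2] u=1 | in {} | out {1,2} | prev {1} | push {0}
  [3] u=2 | in {0,2} | out {} | ==
  [4] u=3 | in {0,1,2} | out {1,2} | prev {} | push {2}
  [5] u=4 | in {0,1,2} | out {0,1,2} | prev {0,2} | push {3}
  [6] u=5 | in {0,1,2} | out {1,2} | prev {1} | push {}
  [7] u=0 | in {0,1,2} | out {0,2} | ==
  [8] u=2 | in {0,1,2} | out {} | ==
  [9] u=3 | in {0,1,2} | out {1,2} | ==

Converged values:
  [0] {0,2}
  [1] {1,2}
  [2] {}
  [3] {1,2}
  [4] {0,1,2}
  [5] {1,2}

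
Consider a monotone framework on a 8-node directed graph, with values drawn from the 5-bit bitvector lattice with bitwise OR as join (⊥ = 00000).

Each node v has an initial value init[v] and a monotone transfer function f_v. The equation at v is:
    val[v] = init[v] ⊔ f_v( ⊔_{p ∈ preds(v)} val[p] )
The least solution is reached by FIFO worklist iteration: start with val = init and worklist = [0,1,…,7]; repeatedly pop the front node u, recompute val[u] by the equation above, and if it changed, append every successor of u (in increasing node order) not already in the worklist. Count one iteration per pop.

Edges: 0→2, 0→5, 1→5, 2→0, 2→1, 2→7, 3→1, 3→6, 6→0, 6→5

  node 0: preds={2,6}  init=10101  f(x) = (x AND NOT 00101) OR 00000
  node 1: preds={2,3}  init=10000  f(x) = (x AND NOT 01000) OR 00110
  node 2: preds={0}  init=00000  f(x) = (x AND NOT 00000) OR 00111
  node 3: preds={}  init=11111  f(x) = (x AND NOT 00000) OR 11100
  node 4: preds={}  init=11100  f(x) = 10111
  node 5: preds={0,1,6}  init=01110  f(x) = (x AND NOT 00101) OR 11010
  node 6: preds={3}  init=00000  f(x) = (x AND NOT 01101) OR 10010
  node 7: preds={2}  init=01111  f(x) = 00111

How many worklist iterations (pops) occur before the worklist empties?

Worklist (12 pops):
  #1 pop 0: in=00000 → 10101 (no change)
  #2 pop 1: in=11111 → 10111 (was 10000); enqueue []
  #3 pop 2: in=10101 → 10111 (was 00000); enqueue [0,1]
  #4 pop 3: in=00000 → 11111 (no change)
  #5 pop 4: in=00000 → 11111 (was 11100); enqueue []
  #6 pop 5: in=10111 → 11110 (was 01110); enqueue []
  #7 pop 6: in=11111 → 10010 (was 00000); enqueue [5]
  #8 pop 7: in=10111 → 01111 (no change)
  #9 pop 0: in=10111 → 10111 (was 10101); enqueue [2]
  #10 pop 1: in=11111 → 10111 (no change)
  #11 pop 5: in=10111 → 11110 (no change)
  #12 pop 2: in=10111 → 10111 (no change)

Fixpoint:
  val[0] = 10111
  val[1] = 10111
  val[2] = 10111
  val[3] = 11111
  val[4] = 11111
  val[5] = 11110
  val[6] = 10010
  val[7] = 01111

12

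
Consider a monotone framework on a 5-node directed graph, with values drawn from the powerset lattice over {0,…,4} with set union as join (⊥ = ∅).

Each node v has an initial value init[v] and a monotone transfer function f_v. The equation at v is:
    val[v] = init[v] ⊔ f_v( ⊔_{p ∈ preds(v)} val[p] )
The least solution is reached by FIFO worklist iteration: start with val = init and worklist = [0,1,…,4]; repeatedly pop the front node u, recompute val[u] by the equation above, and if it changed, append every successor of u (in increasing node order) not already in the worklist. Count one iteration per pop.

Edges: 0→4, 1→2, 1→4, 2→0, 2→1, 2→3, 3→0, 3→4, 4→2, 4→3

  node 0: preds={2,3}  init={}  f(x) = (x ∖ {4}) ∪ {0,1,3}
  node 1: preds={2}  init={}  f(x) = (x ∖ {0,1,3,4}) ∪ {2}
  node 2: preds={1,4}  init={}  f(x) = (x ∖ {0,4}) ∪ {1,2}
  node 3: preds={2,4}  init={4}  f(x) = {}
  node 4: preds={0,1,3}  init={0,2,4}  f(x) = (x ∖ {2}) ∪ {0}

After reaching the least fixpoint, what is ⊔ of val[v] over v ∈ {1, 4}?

{0,1,2,3,4}

Iteration log — 12 steps:
  step 1. node 0  ⊔preds={4}  new={0,1,3}  old={}  +wl: 
  step 2. node 1  ⊔preds={}  new={2}  old={}  +wl: 
  step 3. node 2  ⊔preds={0,2,4}  new={1,2}  old={}  +wl: 0,1
  step 4. node 3  ⊔preds={0,1,2,4}  new={4}  stable
  step 5. node 4  ⊔preds={0,1,2,3,4}  new={0,1,2,3,4}  old={0,2,4}  +wl: 2,3
  step 6. node 0  ⊔preds={1,2,4}  new={0,1,2,3}  old={0,1,3}  +wl: 4
  step 7. node 1  ⊔preds={1,2}  new={2}  stable
  step 8. node 2  ⊔preds={0,1,2,3,4}  new={1,2,3}  old={1,2}  +wl: 0,1
  step 9. node 3  ⊔preds={0,1,2,3,4}  new={4}  stable
  step 10. node 4  ⊔preds={0,1,2,3,4}  new={0,1,2,3,4}  stable
  step 11. node 0  ⊔preds={1,2,3,4}  new={0,1,2,3}  stable
  step 12. node 1  ⊔preds={1,2,3}  new={2}  stable

Least fixpoint reached:
  node 0: {0,1,2,3}
  node 1: {2}
  node 2: {1,2,3}
  node 3: {4}
  node 4: {0,1,2,3,4}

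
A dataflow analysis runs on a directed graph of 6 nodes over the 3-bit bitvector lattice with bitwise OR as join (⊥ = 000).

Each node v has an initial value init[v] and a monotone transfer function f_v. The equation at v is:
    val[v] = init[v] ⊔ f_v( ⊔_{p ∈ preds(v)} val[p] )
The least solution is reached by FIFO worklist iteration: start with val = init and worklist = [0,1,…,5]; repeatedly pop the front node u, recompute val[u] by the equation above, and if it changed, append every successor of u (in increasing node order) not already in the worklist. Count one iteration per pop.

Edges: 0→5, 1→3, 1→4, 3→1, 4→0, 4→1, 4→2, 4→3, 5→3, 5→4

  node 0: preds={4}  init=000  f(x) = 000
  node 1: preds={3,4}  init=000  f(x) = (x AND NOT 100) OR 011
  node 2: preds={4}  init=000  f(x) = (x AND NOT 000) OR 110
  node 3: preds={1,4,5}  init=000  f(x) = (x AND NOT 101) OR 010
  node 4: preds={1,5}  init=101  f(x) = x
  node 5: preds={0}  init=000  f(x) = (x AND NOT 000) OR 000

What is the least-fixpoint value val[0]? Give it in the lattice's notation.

Worklist (10 pops):
  #1 pop 0: in=101 → 000 (no change)
  #2 pop 1: in=101 → 011 (was 000); enqueue []
  #3 pop 2: in=101 → 111 (was 000); enqueue []
  #4 pop 3: in=111 → 010 (was 000); enqueue [1]
  #5 pop 4: in=011 → 111 (was 101); enqueue [0,2,3]
  #6 pop 5: in=000 → 000 (no change)
  #7 pop 1: in=111 → 011 (no change)
  #8 pop 0: in=111 → 000 (no change)
  #9 pop 2: in=111 → 111 (no change)
  #10 pop 3: in=111 → 010 (no change)

Fixpoint:
  val[0] = 000
  val[1] = 011
  val[2] = 111
  val[3] = 010
  val[4] = 111
  val[5] = 000

000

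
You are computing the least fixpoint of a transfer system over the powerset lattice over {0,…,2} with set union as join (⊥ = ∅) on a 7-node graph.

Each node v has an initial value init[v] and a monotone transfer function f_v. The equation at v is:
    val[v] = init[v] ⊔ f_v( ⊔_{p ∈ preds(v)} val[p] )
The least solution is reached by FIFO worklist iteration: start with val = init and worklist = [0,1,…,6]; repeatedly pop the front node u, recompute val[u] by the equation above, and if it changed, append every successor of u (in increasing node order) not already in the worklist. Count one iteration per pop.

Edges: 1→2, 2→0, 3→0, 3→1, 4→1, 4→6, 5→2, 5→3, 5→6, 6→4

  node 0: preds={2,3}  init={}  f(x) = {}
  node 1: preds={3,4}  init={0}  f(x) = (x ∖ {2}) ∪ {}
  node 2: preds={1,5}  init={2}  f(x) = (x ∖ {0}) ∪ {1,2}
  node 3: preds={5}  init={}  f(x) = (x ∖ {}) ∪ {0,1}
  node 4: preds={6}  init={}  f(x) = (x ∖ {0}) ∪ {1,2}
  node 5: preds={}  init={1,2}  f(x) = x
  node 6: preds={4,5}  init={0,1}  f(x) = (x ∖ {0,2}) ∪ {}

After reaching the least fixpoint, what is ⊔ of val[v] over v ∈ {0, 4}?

{1,2}

Worklist (10 pops):
  #1 pop 0: in={2} → {} (no change)
  #2 pop 1: in={} → {0} (no change)
  #3 pop 2: in={0,1,2} → {1,2} (was {2}); enqueue [0]
  #4 pop 3: in={1,2} → {0,1,2} (was {}); enqueue [1]
  #5 pop 4: in={0,1} → {1,2} (was {}); enqueue []
  #6 pop 5: in={} → {1,2} (no change)
  #7 pop 6: in={1,2} → {0,1} (no change)
  #8 pop 0: in={0,1,2} → {} (no change)
  #9 pop 1: in={0,1,2} → {0,1} (was {0}); enqueue [2]
  #10 pop 2: in={0,1,2} → {1,2} (no change)

Fixpoint:
  val[0] = {}
  val[1] = {0,1}
  val[2] = {1,2}
  val[3] = {0,1,2}
  val[4] = {1,2}
  val[5] = {1,2}
  val[6] = {0,1}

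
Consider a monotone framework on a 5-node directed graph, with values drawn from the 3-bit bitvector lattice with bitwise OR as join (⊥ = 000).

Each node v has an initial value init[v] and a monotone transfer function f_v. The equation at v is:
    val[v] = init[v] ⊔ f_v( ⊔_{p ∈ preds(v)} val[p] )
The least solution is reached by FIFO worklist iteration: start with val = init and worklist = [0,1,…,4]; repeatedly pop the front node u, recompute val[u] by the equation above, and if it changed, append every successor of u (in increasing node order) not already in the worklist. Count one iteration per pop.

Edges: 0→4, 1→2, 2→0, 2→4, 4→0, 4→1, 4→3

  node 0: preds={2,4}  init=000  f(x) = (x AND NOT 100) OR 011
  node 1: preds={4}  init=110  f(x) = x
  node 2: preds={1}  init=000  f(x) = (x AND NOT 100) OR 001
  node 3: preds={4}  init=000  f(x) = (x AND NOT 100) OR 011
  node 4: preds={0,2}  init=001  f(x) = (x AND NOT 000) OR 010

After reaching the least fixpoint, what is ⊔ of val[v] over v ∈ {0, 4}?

Iteration log — 8 steps:
  step 1. node 0  ⊔preds=001  new=011  old=000  +wl: 
  step 2. node 1  ⊔preds=001  new=111  old=110  +wl: 
  step 3. node 2  ⊔preds=111  new=011  old=000  +wl: 0
  step 4. node 3  ⊔preds=001  new=011  old=000  +wl: 
  step 5. node 4  ⊔preds=011  new=011  old=001  +wl: 1,3
  step 6. node 0  ⊔preds=011  new=011  stable
  step 7. node 1  ⊔preds=011  new=111  stable
  step 8. node 3  ⊔preds=011  new=011  stable

Least fixpoint reached:
  node 0: 011
  node 1: 111
  node 2: 011
  node 3: 011
  node 4: 011

011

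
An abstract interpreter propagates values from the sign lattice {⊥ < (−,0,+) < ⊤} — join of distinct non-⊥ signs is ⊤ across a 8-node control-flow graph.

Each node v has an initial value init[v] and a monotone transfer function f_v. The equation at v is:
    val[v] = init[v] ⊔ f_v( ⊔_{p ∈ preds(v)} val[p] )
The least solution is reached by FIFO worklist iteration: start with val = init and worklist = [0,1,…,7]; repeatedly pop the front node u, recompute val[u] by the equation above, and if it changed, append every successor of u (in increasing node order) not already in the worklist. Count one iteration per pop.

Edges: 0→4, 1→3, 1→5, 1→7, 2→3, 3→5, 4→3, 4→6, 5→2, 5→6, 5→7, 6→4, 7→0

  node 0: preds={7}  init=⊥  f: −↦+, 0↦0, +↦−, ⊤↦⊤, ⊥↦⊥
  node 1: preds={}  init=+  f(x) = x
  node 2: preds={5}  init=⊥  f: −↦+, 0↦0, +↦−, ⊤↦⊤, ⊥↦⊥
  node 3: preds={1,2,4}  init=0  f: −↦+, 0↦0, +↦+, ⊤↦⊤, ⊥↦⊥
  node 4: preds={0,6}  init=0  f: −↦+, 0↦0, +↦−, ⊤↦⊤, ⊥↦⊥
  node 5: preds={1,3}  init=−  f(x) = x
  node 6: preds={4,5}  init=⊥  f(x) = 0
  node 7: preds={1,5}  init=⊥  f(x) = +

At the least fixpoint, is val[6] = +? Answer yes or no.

no

Trace (15 dequeues):
  [1] u=0 | in ⊥ | out ⊥ | ==
  [2] u=1 | in ⊥ | out + | ==
  [3] u=2 | in − | out + | prev ⊥ | push {}
  [4] u=3 | in ⊤ | out ⊤ | prev 0 | push {}
  [5] u=4 | in ⊥ | out 0 | ==
  [6] u=5 | in ⊤ | out ⊤ | prev − | push {2}
  [7] u=6 | in ⊤ | out 0 | prev ⊥ | push {4}
  [8] u=7 | in ⊤ | out + | prev ⊥ | push {0}
  [9] u=2 | in ⊤ | out ⊤ | prev + | push {3}
  [10] u=4 | in 0 | out 0 | ==
  [11] u=0 | in + | out − | prev ⊥ | push {4}
  [12] u=3 | in ⊤ | out ⊤ | ==
  [13] u=4 | in ⊤ | out ⊤ | prev 0 | push {3,6}
  [14] u=3 | in ⊤ | out ⊤ | ==
  [15] u=6 | in ⊤ | out 0 | ==

Converged values:
  [0] −
  [1] +
  [2] ⊤
  [3] ⊤
  [4] ⊤
  [5] ⊤
  [6] 0
  [7] +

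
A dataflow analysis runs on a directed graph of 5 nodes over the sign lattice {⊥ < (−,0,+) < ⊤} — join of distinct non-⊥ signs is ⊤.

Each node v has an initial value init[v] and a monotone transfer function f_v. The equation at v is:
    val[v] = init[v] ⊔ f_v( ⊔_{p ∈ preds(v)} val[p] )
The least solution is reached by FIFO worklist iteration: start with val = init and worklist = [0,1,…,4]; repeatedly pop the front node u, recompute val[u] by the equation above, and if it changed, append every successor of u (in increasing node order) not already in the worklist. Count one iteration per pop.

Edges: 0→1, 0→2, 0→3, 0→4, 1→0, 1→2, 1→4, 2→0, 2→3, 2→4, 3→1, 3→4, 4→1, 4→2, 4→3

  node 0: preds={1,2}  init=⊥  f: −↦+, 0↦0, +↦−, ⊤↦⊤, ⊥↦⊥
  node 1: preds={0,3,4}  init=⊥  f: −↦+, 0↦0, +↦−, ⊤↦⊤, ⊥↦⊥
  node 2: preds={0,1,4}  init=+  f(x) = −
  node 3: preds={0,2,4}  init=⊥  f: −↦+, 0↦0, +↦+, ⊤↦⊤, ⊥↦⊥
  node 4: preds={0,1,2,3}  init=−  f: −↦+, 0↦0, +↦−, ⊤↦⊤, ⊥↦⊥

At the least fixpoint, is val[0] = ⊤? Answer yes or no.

yes

Iteration log — 11 steps:
  step 1. node 0  ⊔preds=+  new=−  old=⊥  +wl: 
  step 2. node 1  ⊔preds=−  new=+  old=⊥  +wl: 0
  step 3. node 2  ⊔preds=⊤  new=⊤  old=+  +wl: 
  step 4. node 3  ⊔preds=⊤  new=⊤  old=⊥  +wl: 1
  step 5. node 4  ⊔preds=⊤  new=⊤  old=−  +wl: 2,3
  step 6. node 0  ⊔preds=⊤  new=⊤  old=−  +wl: 4
  step 7. node 1  ⊔preds=⊤  new=⊤  old=+  +wl: 0
  step 8. node 2  ⊔preds=⊤  new=⊤  stable
  step 9. node 3  ⊔preds=⊤  new=⊤  stable
  step 10. node 4  ⊔preds=⊤  new=⊤  stable
  step 11. node 0  ⊔preds=⊤  new=⊤  stable

Least fixpoint reached:
  node 0: ⊤
  node 1: ⊤
  node 2: ⊤
  node 3: ⊤
  node 4: ⊤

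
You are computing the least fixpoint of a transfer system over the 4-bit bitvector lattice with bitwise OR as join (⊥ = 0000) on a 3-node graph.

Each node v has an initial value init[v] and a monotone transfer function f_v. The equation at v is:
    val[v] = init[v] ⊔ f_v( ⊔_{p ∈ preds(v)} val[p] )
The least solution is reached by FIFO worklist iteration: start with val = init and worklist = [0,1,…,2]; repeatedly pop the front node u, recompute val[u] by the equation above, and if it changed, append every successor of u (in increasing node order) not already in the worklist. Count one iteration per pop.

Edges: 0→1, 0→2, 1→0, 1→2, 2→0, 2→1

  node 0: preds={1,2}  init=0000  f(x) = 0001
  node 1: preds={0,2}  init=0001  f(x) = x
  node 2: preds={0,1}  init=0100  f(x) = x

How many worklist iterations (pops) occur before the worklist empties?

Iteration log — 5 steps:
  step 1. node 0  ⊔preds=0101  new=0001  old=0000  +wl: 
  step 2. node 1  ⊔preds=0101  new=0101  old=0001  +wl: 0
  step 3. node 2  ⊔preds=0101  new=0101  old=0100  +wl: 1
  step 4. node 0  ⊔preds=0101  new=0001  stable
  step 5. node 1  ⊔preds=0101  new=0101  stable

Least fixpoint reached:
  node 0: 0001
  node 1: 0101
  node 2: 0101

5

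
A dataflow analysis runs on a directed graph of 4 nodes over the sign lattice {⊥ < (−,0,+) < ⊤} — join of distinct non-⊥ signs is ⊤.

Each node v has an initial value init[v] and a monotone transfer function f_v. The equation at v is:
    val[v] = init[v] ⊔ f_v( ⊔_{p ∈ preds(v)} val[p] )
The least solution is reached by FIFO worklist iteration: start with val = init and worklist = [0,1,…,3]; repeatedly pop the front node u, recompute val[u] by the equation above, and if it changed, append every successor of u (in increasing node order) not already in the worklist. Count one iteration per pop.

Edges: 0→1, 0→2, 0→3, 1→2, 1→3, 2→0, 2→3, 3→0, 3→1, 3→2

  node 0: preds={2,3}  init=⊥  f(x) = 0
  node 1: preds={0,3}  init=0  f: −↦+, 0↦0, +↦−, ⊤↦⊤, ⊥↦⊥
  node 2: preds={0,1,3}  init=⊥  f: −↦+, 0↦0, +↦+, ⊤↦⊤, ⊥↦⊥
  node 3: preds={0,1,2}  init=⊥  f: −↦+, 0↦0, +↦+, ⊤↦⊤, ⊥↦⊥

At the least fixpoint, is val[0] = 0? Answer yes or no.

Trace (7 dequeues):
  [1] u=0 | in ⊥ | out 0 | prev ⊥ | push {}
  [2] u=1 | in 0 | out 0 | ==
  [3] u=2 | in 0 | out 0 | prev ⊥ | push {0}
  [4] u=3 | in 0 | out 0 | prev ⊥ | push {1,2}
  [5] u=0 | in 0 | out 0 | ==
  [6] u=1 | in 0 | out 0 | ==
  [7] u=2 | in 0 | out 0 | ==

Converged values:
  [0] 0
  [1] 0
  [2] 0
  [3] 0

yes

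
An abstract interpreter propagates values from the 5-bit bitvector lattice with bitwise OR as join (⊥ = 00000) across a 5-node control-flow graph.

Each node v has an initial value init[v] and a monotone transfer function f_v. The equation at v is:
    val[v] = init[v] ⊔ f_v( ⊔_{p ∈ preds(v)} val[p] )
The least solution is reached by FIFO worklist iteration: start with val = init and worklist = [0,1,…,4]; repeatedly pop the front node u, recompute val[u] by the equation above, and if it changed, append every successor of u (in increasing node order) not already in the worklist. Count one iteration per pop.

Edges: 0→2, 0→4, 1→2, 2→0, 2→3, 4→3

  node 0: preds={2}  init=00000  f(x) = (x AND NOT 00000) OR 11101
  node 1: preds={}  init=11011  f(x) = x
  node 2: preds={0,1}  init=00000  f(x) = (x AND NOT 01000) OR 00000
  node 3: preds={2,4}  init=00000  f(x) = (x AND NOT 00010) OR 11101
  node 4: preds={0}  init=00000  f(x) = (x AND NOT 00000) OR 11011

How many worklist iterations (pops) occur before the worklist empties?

Trace (9 dequeues):
  [1] u=0 | in 00000 | out 11101 | prev 00000 | push {}
  [2] u=1 | in 00000 | out 11011 | ==
  [3] u=2 | in 11111 | out 10111 | prev 00000 | push {0}
  [4] u=3 | in 10111 | out 11101 | prev 00000 | push {}
  [5] u=4 | in 11101 | out 11111 | prev 00000 | push {3}
  [6] u=0 | in 10111 | out 11111 | prev 11101 | push {2,4}
  [7] u=3 | in 11111 | out 11101 | ==
  [8] u=2 | in 11111 | out 10111 | ==
  [9] u=4 | in 11111 | out 11111 | ==

Converged values:
  [0] 11111
  [1] 11011
  [2] 10111
  [3] 11101
  [4] 11111

9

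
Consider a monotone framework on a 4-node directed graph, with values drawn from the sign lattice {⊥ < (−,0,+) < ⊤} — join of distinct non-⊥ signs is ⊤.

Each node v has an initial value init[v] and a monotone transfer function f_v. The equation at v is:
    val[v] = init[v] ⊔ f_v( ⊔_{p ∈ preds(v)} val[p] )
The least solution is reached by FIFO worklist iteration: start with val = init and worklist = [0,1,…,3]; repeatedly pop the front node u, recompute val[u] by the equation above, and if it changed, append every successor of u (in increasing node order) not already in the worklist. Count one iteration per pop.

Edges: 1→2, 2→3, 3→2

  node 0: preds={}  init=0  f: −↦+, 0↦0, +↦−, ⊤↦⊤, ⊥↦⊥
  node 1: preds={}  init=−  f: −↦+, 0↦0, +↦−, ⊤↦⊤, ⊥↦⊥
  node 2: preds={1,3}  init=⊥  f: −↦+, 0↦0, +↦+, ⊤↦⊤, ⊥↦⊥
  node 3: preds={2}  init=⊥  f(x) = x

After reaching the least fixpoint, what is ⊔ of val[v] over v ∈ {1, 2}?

⊤

Iteration log — 7 steps:
  step 1. node 0  ⊔preds=⊥  new=0  stable
  step 2. node 1  ⊔preds=⊥  new=−  stable
  step 3. node 2  ⊔preds=−  new=+  old=⊥  +wl: 
  step 4. node 3  ⊔preds=+  new=+  old=⊥  +wl: 2
  step 5. node 2  ⊔preds=⊤  new=⊤  old=+  +wl: 3
  step 6. node 3  ⊔preds=⊤  new=⊤  old=+  +wl: 2
  step 7. node 2  ⊔preds=⊤  new=⊤  stable

Least fixpoint reached:
  node 0: 0
  node 1: −
  node 2: ⊤
  node 3: ⊤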